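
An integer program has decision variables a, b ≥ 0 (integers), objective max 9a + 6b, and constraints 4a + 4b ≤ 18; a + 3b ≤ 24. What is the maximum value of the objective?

36

Relaxing integrality, the LP optimum is 40.50 at (a,b) = (4.5, 0), which is not an integer point.
(a,b)=(4,0): 4·4+4·0=16≤18, 1·4+3·0=4≤24, objective 36.
(a,b)=(3,1): 4·3+4·1=16≤18, 1·3+3·1=6≤24, objective 33.
(a,b)=(3,0): 4·3+4·0=12≤18, 1·3+3·0=3≤24, objective 27.
Maximum is 36 at (a,b)=(4,0).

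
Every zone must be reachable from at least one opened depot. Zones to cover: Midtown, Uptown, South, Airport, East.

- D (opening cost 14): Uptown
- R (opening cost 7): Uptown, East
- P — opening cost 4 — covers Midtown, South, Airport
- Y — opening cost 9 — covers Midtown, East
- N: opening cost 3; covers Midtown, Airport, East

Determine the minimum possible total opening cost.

11

Choose R and P: together they cover Midtown, Uptown, South, Airport, East — every zone.
Total opening cost: 7 + 4 = 11.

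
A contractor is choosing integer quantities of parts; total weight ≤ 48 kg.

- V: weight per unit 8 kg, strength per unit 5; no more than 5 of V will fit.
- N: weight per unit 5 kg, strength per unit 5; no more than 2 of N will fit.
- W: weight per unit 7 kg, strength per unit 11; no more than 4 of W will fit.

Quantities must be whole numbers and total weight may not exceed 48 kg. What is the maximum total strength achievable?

2×N and 4×W: weight 38 ≤ 48, strength 2·5 + 4·11 = 54.
1×V, 2×N, and 4×W: weight 46 ≤ 48, strength 1·5 + 2·5 + 4·11 = 59.
Best is 59.

59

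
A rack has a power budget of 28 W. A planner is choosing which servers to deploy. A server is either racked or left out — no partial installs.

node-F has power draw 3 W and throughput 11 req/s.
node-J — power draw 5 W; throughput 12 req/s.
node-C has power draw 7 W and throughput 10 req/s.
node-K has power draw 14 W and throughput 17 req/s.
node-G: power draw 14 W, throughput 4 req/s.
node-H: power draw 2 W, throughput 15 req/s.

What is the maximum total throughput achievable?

Allowing fractional choices, the relaxed optimum would be about 61.4, but servers are indivisible.
node-F + node-C + node-K + node-H: power draw 3 + 7 + 14 + 2 = 26 ≤ 28, throughput 11 + 10 + 17 + 15 = 53.
node-J + node-C + node-K + node-H: power draw 5 + 7 + 14 + 2 = 28 ≤ 28, throughput 12 + 10 + 17 + 15 = 54.
node-F + node-J + node-K + node-H: power draw 3 + 5 + 14 + 2 = 24 ≤ 28, throughput 11 + 12 + 17 + 15 = 55.
Best is node-F, node-J, node-K, and node-H with total throughput 55.

55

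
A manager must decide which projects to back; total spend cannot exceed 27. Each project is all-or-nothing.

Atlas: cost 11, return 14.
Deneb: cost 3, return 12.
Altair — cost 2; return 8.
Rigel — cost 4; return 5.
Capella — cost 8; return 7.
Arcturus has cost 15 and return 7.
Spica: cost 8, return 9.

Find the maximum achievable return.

43

Allowing fractional choices, the relaxed optimum would be about 46.9, but projects are indivisible.
Deneb + Altair + Rigel + Capella + Spica: cost 3 + 2 + 4 + 8 + 8 = 25 ≤ 27, return 12 + 8 + 5 + 7 + 9 = 41.
Atlas + Deneb + Altair + Capella: cost 11 + 3 + 2 + 8 = 24 ≤ 27, return 14 + 12 + 8 + 7 = 41.
Atlas + Deneb + Altair + Spica: cost 11 + 3 + 2 + 8 = 24 ≤ 27, return 14 + 12 + 8 + 9 = 43.
Best is Atlas, Deneb, Altair, and Spica with total return 43.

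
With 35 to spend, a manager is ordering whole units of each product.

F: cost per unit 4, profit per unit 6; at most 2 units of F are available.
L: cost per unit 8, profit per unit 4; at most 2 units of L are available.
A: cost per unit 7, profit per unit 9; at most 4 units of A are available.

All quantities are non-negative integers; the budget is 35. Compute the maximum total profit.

42

Take 1×F and 4×A: cost 32 ≤ 35, profit 1·6 + 4·9 = 42.
No other integer combination yields more.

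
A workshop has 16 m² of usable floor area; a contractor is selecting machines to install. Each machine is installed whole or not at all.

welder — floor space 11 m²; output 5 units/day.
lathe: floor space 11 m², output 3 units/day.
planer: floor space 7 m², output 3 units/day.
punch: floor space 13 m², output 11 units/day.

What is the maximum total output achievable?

This is an integer program with binary decision variables.
welder: floor space 11 ≤ 16, output 5.
planer: floor space 7 ≤ 16, output 3.
punch: floor space 13 ≤ 16, output 11.
Best is punch with total output 11.

11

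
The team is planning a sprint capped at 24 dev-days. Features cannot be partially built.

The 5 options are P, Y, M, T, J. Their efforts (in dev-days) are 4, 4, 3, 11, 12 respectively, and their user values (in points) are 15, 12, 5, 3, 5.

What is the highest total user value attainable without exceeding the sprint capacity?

37

This is a 0-1 knapsack instance.
Allowing fractional choices, the relaxed optimum would be about 37.3, but features are indivisible.
P + Y + M: effort 4 + 4 + 3 = 11 ≤ 24, user value 15 + 12 + 5 = 32.
P + Y + M + T: effort 4 + 4 + 3 + 11 = 22 ≤ 24, user value 15 + 12 + 5 + 3 = 35.
P + Y + M + J: effort 4 + 4 + 3 + 12 = 23 ≤ 24, user value 15 + 12 + 5 + 5 = 37.
Best is P, Y, M, and J with total user value 37.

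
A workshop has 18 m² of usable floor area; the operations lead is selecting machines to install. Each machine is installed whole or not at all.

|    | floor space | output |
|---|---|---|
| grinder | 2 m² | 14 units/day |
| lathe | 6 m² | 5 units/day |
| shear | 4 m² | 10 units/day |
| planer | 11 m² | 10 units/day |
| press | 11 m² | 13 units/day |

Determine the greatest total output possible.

grinder + shear + press: floor space 2 + 4 + 11 = 17 ≤ 18, output 14 + 10 + 13 = 37.
grinder + shear + planer: floor space 2 + 4 + 11 = 17 ≤ 18, output 14 + 10 + 10 = 34.
Best is grinder, shear, and press with total output 37.

37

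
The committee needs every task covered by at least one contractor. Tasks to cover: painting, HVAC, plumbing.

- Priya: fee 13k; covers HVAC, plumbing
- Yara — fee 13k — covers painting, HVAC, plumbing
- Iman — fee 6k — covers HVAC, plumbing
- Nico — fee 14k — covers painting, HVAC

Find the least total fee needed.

13

Yara alone covers painting, HVAC, plumbing — every task.
Total fee: 13.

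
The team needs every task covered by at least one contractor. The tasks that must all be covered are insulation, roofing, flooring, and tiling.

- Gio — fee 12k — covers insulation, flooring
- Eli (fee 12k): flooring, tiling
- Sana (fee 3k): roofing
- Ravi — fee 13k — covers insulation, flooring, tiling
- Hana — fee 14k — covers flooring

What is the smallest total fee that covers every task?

This is a weighted set-cover instance.
Choose Sana and Ravi: together they cover insulation, roofing, flooring, tiling — every task.
Total fee: 3 + 13 = 16.
No cover costs less than 16.

16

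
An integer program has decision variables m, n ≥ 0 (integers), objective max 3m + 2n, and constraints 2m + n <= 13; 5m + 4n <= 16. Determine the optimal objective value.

9

Relaxing integrality, the LP optimum is 9.60 at (m,n) = (3.2, 0), which is not an integer point.
(m,n)=(3,0): 2·3+1·0=6≤13, 5·3+4·0=15≤16, objective 9.
(m,n)=(2,1): 2·2+1·1=5≤13, 5·2+4·1=14≤16, objective 8.
No feasible integer point exceeds 9.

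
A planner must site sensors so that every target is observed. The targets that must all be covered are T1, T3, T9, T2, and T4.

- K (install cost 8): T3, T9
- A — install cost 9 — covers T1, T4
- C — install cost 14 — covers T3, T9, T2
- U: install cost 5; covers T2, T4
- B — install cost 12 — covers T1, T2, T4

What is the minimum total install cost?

20

This is an integer covering problem.
The greedy cost-per-new-target heuristic would pick U, K, and A for 22, but a cheaper cover exists.
Choose K and B: together they cover T1, T3, T9, T2, T4 — every target.
Total install cost: 8 + 12 = 20.
No cover costs less than 20.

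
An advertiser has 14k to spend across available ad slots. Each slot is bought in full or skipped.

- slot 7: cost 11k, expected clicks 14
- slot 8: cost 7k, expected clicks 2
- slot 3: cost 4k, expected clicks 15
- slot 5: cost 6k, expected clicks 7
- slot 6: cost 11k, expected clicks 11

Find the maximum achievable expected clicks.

slot 3 + slot 5: cost 4 + 6 = 10 ≤ 14, expected clicks 15 + 7 = 22.
slot 8 + slot 3: cost 7 + 4 = 11 ≤ 14, expected clicks 2 + 15 = 17.
slot 3: cost 4 ≤ 14, expected clicks 15.
Best is slot 3 and slot 5 with total expected clicks 22.

22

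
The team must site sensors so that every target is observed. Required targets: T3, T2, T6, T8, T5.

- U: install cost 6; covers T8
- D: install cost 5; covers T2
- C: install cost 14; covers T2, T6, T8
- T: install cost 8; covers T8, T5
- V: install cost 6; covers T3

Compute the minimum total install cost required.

Choose C, T, and V: together they cover T3, T2, T6, T8, T5 — every target.
Total install cost: 14 + 8 + 6 = 28.

28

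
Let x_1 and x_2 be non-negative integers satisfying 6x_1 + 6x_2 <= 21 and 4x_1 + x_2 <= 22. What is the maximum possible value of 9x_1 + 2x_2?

Relaxing integrality, the LP optimum is 31.50 at (x_1,x_2) = (3.5, 0), which is not an integer point.
(x_1,x_2)=(3,0): 6·3+6·0=18≤21, 4·3+1·0=12≤22, objective 27.
(x_1,x_2)=(2,1): 6·2+6·1=18≤21, 4·2+1·1=9≤22, objective 20.
(x_1,x_2)=(2,0): 6·2+6·0=12≤21, 4·2+1·0=8≤22, objective 18.
The best lattice point is (3,0), giving 27.

27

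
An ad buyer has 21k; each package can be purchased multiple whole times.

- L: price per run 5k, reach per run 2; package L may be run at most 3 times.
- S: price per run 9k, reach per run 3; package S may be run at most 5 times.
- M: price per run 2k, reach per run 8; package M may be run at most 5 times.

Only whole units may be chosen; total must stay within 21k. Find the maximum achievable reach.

44

1×S and 5×M: price 19 ≤ 21, reach 1·3 + 5·8 = 43.
2×L and 5×M: price 20 ≤ 21, reach 2·2 + 5·8 = 44.
Best is 44.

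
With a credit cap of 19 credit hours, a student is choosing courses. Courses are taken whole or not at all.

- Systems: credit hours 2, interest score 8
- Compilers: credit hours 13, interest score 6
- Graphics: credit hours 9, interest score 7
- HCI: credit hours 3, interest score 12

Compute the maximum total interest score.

Take Systems, Graphics, and HCI: credit hours 2 + 9 + 3 = 14 ≤ 19, interest score 8 + 7 + 12 = 27.
No other feasible combination does better.

27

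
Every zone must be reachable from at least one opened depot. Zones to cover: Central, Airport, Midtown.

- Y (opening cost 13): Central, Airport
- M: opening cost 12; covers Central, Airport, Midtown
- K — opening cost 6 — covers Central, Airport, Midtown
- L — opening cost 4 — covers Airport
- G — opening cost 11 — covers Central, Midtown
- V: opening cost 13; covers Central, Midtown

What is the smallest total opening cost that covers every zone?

6

K alone covers Central, Airport, Midtown — every zone.
Total opening cost: 6.
No cover costs less than 6.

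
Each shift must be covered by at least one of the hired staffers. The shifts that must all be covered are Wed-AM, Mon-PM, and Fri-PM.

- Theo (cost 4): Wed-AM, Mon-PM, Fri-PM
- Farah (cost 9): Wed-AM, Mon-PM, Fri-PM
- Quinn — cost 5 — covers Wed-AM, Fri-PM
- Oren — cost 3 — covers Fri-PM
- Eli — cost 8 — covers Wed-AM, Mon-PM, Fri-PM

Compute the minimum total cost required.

4

Theo alone covers Wed-AM, Mon-PM, Fri-PM — every shift.
Total cost: 4.
No cover costs less than 4.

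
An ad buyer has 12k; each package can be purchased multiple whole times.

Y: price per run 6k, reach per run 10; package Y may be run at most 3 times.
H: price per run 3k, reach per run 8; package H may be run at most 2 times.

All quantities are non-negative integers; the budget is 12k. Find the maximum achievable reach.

Take 1×Y and 2×H: price 12 ≤ 12, reach 1·10 + 2·8 = 26.
H has the best ratio (8/3) and is taken to its limit of 2; remaining capacity is filled optimally with the others.

26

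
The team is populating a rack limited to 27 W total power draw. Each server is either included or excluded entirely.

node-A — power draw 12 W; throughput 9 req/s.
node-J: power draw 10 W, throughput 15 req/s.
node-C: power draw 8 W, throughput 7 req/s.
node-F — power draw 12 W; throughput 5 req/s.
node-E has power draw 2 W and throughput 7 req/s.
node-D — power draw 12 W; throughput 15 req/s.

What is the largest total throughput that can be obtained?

Allowing fractional choices, the relaxed optimum would be about 39.6, but servers are indivisible.
node-J + node-E + node-D: power draw 10 + 2 + 12 = 24 ≤ 27, throughput 15 + 7 + 15 = 37.
node-A + node-E + node-D: power draw 12 + 2 + 12 = 26 ≤ 27, throughput 9 + 7 + 15 = 31.
node-A + node-J + node-E: power draw 12 + 10 + 2 = 24 ≤ 27, throughput 9 + 15 + 7 = 31.
Best is node-J, node-E, and node-D with total throughput 37.

37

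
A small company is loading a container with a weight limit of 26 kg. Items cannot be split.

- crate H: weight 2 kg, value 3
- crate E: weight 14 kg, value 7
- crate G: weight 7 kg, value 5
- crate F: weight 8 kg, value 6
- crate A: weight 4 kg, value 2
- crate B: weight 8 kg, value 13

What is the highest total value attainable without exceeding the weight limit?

27

crate H + crate G + crate F + crate B: weight 2 + 7 + 8 + 8 = 25 ≤ 26, value 3 + 5 + 6 + 13 = 27.
crate H + crate F + crate A + crate B: weight 2 + 8 + 4 + 8 = 22 ≤ 26, value 3 + 6 + 2 + 13 = 24.
Best is crate H, crate G, crate F, and crate B with total value 27.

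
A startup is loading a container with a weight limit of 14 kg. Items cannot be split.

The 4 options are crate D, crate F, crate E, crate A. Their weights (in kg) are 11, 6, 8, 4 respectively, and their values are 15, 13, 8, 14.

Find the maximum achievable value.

27

Allowing fractional choices, the relaxed optimum would be about 32.5, but items are indivisible.
crate F + crate E: weight 6 + 8 = 14 ≤ 14, value 13 + 8 = 21.
crate F + crate A: weight 6 + 4 = 10 ≤ 14, value 13 + 14 = 27.
crate E + crate A: weight 8 + 4 = 12 ≤ 14, value 8 + 14 = 22.
Best is crate F and crate A with total value 27.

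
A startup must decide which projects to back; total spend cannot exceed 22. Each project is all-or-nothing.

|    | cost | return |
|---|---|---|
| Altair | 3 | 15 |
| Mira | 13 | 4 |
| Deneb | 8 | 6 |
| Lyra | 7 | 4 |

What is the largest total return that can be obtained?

25

Take Altair, Deneb, and Lyra: cost 3 + 8 + 7 = 18 ≤ 22, return 15 + 6 + 4 = 25.
No other feasible combination does better.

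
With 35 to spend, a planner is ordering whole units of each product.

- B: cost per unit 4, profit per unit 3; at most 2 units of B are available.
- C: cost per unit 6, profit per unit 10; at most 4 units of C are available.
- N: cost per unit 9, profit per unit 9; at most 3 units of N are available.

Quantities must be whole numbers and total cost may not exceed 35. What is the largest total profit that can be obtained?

49

C has the best ratio (10/6); taking only C gives at most 4×10 = 40 (stopped by the supply cap of 4).
Mixing does better — 4×C and 1×N: cost 33 ≤ 35, profit 4·10 + 1·9 = 49.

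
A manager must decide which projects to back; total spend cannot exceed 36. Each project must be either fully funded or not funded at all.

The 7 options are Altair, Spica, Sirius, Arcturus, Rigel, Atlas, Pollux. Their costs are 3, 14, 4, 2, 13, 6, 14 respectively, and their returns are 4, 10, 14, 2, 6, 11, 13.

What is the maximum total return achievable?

This is a 0-1 knapsack instance.
Altair + Spica + Sirius + Arcturus + Atlas: cost 3 + 14 + 4 + 2 + 6 = 29 ≤ 36, return 4 + 10 + 14 + 2 + 11 = 41.
Altair + Sirius + Arcturus + Atlas + Pollux: cost 3 + 4 + 2 + 6 + 14 = 29 ≤ 36, return 4 + 14 + 2 + 11 + 13 = 44.
Altair + Sirius + Atlas + Pollux: cost 3 + 4 + 6 + 14 = 27 ≤ 36, return 4 + 14 + 11 + 13 = 42.
Best is Altair, Sirius, Arcturus, Atlas, and Pollux with total return 44.

44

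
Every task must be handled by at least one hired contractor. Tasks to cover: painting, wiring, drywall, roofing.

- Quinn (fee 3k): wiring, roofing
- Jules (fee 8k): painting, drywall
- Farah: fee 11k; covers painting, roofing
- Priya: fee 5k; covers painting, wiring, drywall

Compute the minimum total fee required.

Choose Quinn and Priya: together they cover painting, wiring, drywall, roofing — every task.
Total fee: 3 + 5 = 8.
No cover costs less than 8.

8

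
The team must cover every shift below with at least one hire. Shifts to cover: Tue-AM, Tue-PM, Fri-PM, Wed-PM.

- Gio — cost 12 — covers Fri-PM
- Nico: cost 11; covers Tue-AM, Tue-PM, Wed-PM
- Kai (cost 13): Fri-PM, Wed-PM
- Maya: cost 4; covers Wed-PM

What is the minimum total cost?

Choose Gio and Nico: together they cover Tue-AM, Tue-PM, Fri-PM, Wed-PM — every shift.
Total cost: 12 + 11 = 23.
No cover costs less than 23.

23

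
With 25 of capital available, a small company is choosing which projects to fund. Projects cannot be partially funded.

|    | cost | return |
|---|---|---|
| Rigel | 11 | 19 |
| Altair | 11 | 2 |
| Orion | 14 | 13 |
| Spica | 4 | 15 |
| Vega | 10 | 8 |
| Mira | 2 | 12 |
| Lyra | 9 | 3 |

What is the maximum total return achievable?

Rigel + Spica + Vega: cost 11 + 4 + 10 = 25 ≤ 25, return 19 + 15 + 8 = 42.
Rigel + Spica + Mira: cost 11 + 4 + 2 = 17 ≤ 25, return 19 + 15 + 12 = 46.
Best is Rigel, Spica, and Mira with total return 46.

46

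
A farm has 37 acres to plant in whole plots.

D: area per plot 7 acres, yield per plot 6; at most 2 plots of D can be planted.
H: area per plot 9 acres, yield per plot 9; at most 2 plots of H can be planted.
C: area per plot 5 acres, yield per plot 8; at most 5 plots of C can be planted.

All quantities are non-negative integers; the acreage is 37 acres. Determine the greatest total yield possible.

49

1×D, 1×H, and 4×C: area 36 ≤ 37, yield 1·6 + 1·9 + 4·8 = 47.
1×H and 5×C: area 34 ≤ 37, yield 1·9 + 5·8 = 49.
Best is 49.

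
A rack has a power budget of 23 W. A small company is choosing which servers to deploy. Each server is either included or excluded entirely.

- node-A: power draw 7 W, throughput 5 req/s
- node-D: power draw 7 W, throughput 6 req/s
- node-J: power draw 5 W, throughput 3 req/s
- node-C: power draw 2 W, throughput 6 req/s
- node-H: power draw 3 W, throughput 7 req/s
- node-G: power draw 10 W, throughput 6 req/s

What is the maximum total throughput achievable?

25

node-D + node-C + node-H + node-G: power draw 7 + 2 + 3 + 10 = 22 ≤ 23, throughput 6 + 6 + 7 + 6 = 25.
node-A + node-C + node-H + node-G: power draw 7 + 2 + 3 + 10 = 22 ≤ 23, throughput 5 + 6 + 7 + 6 = 24.
node-A + node-D + node-C + node-H: power draw 7 + 7 + 2 + 3 = 19 ≤ 23, throughput 5 + 6 + 6 + 7 = 24.
Best is node-D, node-C, node-H, and node-G with total throughput 25.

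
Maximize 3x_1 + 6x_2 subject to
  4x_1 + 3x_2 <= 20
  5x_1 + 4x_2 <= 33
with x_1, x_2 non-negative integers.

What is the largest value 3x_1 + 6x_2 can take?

The continuous relaxation peaks at (0, 6.67) with value 40.00; rounding to a feasible lattice point costs some objective.
(x_1,x_2)=(0,6): 4·0+3·6=18≤20, 5·0+4·6=24≤33, objective 36.
(x_1,x_2)=(1,5): 4·1+3·5=19≤20, 5·1+4·5=25≤33, objective 33.
(x_1,x_2)=(0,5): 4·0+3·5=15≤20, 5·0+4·5=20≤33, objective 30.
No feasible integer point exceeds 36.

36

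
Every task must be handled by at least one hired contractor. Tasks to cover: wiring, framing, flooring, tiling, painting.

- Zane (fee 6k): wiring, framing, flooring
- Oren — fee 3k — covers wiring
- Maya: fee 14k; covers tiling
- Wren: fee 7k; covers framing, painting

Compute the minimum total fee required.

27

Choose Zane, Maya, and Wren: together they cover wiring, framing, flooring, tiling, painting — every task.
Total fee: 6 + 14 + 7 = 27.
No cover costs less than 27.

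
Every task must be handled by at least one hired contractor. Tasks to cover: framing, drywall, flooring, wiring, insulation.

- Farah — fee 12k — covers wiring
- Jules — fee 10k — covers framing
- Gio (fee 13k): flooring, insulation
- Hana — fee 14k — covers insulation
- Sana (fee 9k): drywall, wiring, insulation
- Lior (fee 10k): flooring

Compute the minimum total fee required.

Choose Jules, Sana, and Lior: together they cover framing, drywall, flooring, wiring, insulation — every task.
Total fee: 10 + 9 + 10 = 29.
No cover costs less than 29.

29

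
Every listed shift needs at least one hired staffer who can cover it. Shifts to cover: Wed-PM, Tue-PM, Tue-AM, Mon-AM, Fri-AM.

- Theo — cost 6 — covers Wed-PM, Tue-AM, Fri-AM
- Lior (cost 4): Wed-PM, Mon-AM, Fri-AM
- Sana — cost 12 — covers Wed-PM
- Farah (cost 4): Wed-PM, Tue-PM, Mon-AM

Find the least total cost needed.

10

The greedy cost-per-new-shift heuristic would pick Lior, Farah, and Theo for 14, but a cheaper cover exists.
Choose Theo and Farah: together they cover Wed-PM, Tue-PM, Tue-AM, Mon-AM, Fri-AM — every shift.
Total cost: 6 + 4 = 10.
No cover costs less than 10.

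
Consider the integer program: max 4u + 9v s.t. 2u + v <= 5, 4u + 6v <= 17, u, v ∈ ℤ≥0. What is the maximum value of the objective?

The continuous relaxation peaks at (0, 2.83) with value 25.50; rounding to a feasible lattice point costs some objective.
(u,v)=(1,2): 2·1+1·2=4≤5, 4·1+6·2=16≤17, objective 22.
(u,v)=(0,2): 2·0+1·2=2≤5, 4·0+6·2=12≤17, objective 18.
(u,v)=(2,1): 2·2+1·1=5≤5, 4·2+6·1=14≤17, objective 17.
The best lattice point is (1,2), giving 22.

22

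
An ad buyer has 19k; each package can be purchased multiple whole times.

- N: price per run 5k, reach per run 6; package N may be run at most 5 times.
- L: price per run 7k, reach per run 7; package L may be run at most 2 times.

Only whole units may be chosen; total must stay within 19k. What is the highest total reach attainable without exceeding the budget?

20

Take 1×N and 2×L: price 19 ≤ 19, reach 1·6 + 2·7 = 20.
No other integer combination yields more.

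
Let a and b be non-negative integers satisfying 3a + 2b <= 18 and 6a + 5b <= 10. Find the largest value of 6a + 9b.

(a,b)=(0,2): 3·0+2·2=4≤18, 6·0+5·2=10≤10, objective 18.
(a,b)=(0,1): 3·0+2·1=2≤18, 6·0+5·1=5≤10, objective 9.
The best lattice point is (0,2), giving 18.

18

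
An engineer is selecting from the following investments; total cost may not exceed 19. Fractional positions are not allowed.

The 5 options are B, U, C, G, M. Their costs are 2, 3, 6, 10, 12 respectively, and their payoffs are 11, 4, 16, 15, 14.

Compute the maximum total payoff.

42

Allowing fractional choices, the relaxed optimum would be about 43.3, but investments are indivisible.
B + C + G: cost 2 + 6 + 10 = 18 ≤ 19, payoff 11 + 16 + 15 = 42.
U + C + G: cost 3 + 6 + 10 = 19 ≤ 19, payoff 4 + 16 + 15 = 35.
Best is B, C, and G with total payoff 42.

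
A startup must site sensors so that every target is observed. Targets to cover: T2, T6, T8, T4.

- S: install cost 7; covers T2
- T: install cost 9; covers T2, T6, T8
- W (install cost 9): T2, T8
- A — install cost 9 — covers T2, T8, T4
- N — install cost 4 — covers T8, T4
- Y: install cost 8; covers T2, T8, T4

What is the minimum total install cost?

13

This is an integer covering problem.
Choose T and N: together they cover T2, T6, T8, T4 — every target.
Total install cost: 9 + 4 = 13.
No cover costs less than 13.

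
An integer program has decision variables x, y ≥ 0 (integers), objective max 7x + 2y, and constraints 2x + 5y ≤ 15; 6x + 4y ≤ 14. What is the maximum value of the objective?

14

(x,y)=(2,0): 2·2+5·0=4≤15, 6·2+4·0=12≤14, objective 14.
(x,y)=(1,1): 2·1+5·1=7≤15, 6·1+4·1=10≤14, objective 9.
(x,y)=(1,0): 2·1+5·0=2≤15, 6·1+4·0=6≤14, objective 7.
Maximum is 14 at (x,y)=(2,0).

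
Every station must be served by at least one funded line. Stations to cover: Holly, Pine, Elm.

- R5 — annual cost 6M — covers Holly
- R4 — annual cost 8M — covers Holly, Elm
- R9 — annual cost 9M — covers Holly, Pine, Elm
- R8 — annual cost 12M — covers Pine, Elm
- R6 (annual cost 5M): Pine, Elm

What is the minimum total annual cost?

9

R9 alone covers Holly, Pine, Elm — every station.
Total annual cost: 9.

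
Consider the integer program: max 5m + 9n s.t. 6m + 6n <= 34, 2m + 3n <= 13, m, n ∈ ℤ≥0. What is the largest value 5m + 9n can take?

Relaxing integrality, the LP optimum is 39.00 at (m,n) = (0, 4.33), which is not an integer point.
(m,n)=(2,3): 6·2+6·3=30≤34, 2·2+3·3=13≤13, objective 37.
(m,n)=(0,4): 6·0+6·4=24≤34, 2·0+3·4=12≤13, objective 36.
(m,n)=(3,2): 6·3+6·2=30≤34, 2·3+3·2=12≤13, objective 33.
(m,n)=(1,3): 6·1+6·3=24≤34, 2·1+3·3=11≤13, objective 32.
The best lattice point is (2,3), giving 37.

37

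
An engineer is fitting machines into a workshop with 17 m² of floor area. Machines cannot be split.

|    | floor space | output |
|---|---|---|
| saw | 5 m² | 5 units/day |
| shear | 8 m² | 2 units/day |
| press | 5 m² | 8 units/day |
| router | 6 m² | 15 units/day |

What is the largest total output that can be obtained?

28

This is a 0-1 knapsack instance.
saw + press + router: floor space 5 + 5 + 6 = 16 ≤ 17, output 5 + 8 + 15 = 28.
saw + router: floor space 5 + 6 = 11 ≤ 17, output 5 + 15 = 20.
press + router: floor space 5 + 6 = 11 ≤ 17, output 8 + 15 = 23.
Best is saw, press, and router with total output 28.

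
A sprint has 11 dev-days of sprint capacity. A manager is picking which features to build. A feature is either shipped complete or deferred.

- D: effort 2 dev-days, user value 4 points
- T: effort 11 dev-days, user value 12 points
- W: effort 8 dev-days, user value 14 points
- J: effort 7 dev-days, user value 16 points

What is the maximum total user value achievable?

20

Take D and J: effort 2 + 7 = 9 ≤ 11, user value 4 + 16 = 20.
No other feasible combination does better.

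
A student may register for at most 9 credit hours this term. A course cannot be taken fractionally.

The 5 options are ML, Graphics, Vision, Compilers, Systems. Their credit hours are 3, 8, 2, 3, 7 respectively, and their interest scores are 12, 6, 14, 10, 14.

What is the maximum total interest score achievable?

This is a 0-1 knapsack instance.
ML + Vision + Compilers: credit hours 3 + 2 + 3 = 8 ≤ 9, interest score 12 + 14 + 10 = 36.
ML + Vision: credit hours 3 + 2 = 5 ≤ 9, interest score 12 + 14 = 26.
Vision + Systems: credit hours 2 + 7 = 9 ≤ 9, interest score 14 + 14 = 28.
Best is ML, Vision, and Compilers with total interest score 36.

36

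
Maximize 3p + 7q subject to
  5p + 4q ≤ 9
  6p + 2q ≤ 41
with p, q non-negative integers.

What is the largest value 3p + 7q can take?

14

(p,q)=(0,2): 5·0+4·2=8≤9, 6·0+2·2=4≤41, objective 14.
(p,q)=(1,1): 5·1+4·1=9≤9, 6·1+2·1=8≤41, objective 10.
(p,q)=(0,1): 5·0+4·1=4≤9, 6·0+2·1=2≤41, objective 7.
The best lattice point is (0,2), giving 14.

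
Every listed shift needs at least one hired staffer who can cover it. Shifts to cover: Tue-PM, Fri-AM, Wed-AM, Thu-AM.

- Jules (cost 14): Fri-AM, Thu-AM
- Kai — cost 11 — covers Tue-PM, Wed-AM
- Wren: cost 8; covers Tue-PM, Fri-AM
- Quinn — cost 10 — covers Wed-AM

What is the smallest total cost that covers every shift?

25

This is an integer covering problem.
Choose Jules and Kai: together they cover Tue-PM, Fri-AM, Wed-AM, Thu-AM — every shift.
Total cost: 14 + 11 = 25.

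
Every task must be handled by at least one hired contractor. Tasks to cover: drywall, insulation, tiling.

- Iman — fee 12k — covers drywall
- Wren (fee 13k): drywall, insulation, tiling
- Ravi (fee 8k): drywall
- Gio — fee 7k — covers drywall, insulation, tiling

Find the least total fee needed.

7

This is an integer covering problem.
Gio alone covers drywall, insulation, tiling — every task.
Total fee: 7.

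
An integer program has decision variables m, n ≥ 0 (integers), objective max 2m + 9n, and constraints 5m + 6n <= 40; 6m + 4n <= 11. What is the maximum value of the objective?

18

(m,n)=(0,2): 5·0+6·2=12≤40, 6·0+4·2=8≤11, objective 18.
(m,n)=(1,1): 5·1+6·1=11≤40, 6·1+4·1=10≤11, objective 11.
(m,n)=(0,1): 5·0+6·1=6≤40, 6·0+4·1=4≤11, objective 9.
No feasible integer point exceeds 18.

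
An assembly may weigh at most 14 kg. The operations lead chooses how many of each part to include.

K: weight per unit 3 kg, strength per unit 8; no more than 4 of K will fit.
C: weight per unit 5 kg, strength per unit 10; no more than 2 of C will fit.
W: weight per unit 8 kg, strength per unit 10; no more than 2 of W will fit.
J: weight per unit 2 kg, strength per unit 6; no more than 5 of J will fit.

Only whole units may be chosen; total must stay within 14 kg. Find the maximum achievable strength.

40

J has the best ratio (6/2); taking only J gives at most 5×6 = 30 (stopped by the supply cap of 5).
Mixing does better — 2×K and 4×J: weight 14 ≤ 14, strength 2·8 + 4·6 = 40.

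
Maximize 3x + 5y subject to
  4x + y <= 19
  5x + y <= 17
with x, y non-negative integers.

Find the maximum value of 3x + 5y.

85

(x,y)=(0,17) is feasible, giving 85.
(x,y)=(0,16) is feasible, giving 80.
No feasible integer point exceeds 85.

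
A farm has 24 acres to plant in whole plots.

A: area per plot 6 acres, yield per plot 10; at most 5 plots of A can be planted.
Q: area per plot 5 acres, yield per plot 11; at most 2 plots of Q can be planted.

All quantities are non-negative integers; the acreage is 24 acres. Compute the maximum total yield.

This is a bounded integer knapsack.
Take 2×A and 2×Q: area 22 ≤ 24, yield 2·10 + 2·11 = 42.
Q has the best ratio (11/5) and is taken to its limit of 2; remaining capacity is filled optimally with the others.

42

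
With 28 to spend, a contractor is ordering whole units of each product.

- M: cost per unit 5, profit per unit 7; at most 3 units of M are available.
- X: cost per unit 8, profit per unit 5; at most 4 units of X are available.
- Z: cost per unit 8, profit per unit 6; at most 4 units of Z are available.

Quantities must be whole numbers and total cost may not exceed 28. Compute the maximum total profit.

M has the best ratio (7/5); taking only M gives at most 3×7 = 21 (stopped by the supply cap of 3).
Mixing does better — 3×M and 1×Z: cost 23 ≤ 28, profit 3·7 + 1·6 = 27.

27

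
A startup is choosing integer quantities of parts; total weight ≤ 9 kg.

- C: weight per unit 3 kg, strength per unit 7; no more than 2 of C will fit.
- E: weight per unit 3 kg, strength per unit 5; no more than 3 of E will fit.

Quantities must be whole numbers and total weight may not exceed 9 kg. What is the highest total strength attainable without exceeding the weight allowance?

This is a bounded integer knapsack.
1×C and 2×E: weight 9 ≤ 9, strength 1·7 + 2·5 = 17.
2×C and 1×E: weight 9 ≤ 9, strength 2·7 + 1·5 = 19.
Best is 19.

19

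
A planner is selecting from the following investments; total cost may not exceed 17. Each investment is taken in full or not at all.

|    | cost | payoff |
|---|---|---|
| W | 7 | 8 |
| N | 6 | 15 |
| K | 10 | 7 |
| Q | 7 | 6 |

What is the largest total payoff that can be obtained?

W + N: cost 7 + 6 = 13 ≤ 17, payoff 8 + 15 = 23.
N + K: cost 6 + 10 = 16 ≤ 17, payoff 15 + 7 = 22.
Best is W and N with total payoff 23.

23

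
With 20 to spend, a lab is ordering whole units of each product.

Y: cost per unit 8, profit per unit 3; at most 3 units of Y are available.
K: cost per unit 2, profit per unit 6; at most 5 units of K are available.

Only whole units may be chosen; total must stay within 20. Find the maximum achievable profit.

33

This is a bounded integer knapsack.
K has the best ratio (6/2); taking only K gives at most 5×6 = 30 (stopped by the supply cap of 5).
Mixing does better — 1×Y and 5×K: cost 18 ≤ 20, profit 1·3 + 5·6 = 33.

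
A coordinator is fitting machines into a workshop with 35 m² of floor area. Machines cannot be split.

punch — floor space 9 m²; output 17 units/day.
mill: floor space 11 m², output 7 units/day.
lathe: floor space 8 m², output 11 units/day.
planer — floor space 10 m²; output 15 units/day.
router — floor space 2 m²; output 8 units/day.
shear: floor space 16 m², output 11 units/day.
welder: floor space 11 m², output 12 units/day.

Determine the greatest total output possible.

Take punch, planer, router, and welder: floor space 9 + 10 + 2 + 11 = 32 ≤ 35, output 17 + 15 + 8 + 12 = 52.
No other feasible combination does better.

52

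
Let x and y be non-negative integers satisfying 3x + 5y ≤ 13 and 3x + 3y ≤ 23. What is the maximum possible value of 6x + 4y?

24

Relaxing integrality, the LP optimum is 26.00 at (x,y) = (4.33, 0), which is not an integer point.
(x,y)=(4,0): 3·4+5·0=12≤13, 3·4+3·0=12≤23, objective 24.
(x,y)=(3,0): 3·3+5·0=9≤13, 3·3+3·0=9≤23, objective 18.
No feasible integer point exceeds 24.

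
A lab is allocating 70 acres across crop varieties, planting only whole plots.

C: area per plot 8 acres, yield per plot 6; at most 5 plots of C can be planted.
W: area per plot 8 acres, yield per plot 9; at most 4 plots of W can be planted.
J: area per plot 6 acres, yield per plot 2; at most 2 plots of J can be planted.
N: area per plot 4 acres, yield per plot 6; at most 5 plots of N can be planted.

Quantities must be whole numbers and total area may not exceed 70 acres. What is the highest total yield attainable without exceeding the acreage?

78

This is a bounded integer knapsack.
3×C, 3×W, and 5×N: area 68 ≤ 70, yield 3·6 + 3·9 + 5·6 = 75.
2×C, 4×W, and 5×N: area 68 ≤ 70, yield 2·6 + 4·9 + 5·6 = 78.
Best is 78.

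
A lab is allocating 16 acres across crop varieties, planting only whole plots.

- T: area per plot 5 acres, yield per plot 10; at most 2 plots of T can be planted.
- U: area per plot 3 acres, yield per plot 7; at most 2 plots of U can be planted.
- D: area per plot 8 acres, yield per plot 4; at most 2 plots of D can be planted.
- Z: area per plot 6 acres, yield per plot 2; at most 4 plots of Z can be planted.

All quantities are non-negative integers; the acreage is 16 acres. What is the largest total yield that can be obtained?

U has the best ratio (7/3); taking only U gives at most 2×7 = 14 (stopped by the supply cap of 2).
Mixing does better — 2×T and 2×U: area 16 ≤ 16, yield 2·10 + 2·7 = 34.

34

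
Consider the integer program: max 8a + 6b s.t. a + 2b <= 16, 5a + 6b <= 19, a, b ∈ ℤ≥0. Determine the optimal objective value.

Relaxing integrality, the LP optimum is 30.40 at (a,b) = (3.8, 0), which is not an integer point.
(a,b)=(3,0): 1·3+2·0=3≤16, 5·3+6·0=15≤19, objective 24.
(a,b)=(2,1): 1·2+2·1=4≤16, 5·2+6·1=16≤19, objective 22.
No feasible integer point exceeds 24.

24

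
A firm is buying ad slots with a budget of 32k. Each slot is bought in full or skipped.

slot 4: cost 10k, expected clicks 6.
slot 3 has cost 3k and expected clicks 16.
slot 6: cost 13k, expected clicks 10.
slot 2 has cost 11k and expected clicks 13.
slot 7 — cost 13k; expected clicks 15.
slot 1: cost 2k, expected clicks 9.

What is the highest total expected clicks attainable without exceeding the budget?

53

This is a 0-1 knapsack instance.
Take slot 3, slot 2, slot 7, and slot 1: cost 3 + 11 + 13 + 2 = 29 ≤ 32, expected clicks 16 + 13 + 15 + 9 = 53.
No other feasible combination does better.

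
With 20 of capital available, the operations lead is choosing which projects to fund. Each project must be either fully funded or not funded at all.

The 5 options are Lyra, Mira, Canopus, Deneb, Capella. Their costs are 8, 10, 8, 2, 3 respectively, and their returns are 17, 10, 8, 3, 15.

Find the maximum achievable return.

Lyra + Capella: cost 8 + 3 = 11 ≤ 20, return 17 + 15 = 32.
Lyra + Deneb + Capella: cost 8 + 2 + 3 = 13 ≤ 20, return 17 + 3 + 15 = 35.
Lyra + Canopus + Capella: cost 8 + 8 + 3 = 19 ≤ 20, return 17 + 8 + 15 = 40.
Best is Lyra, Canopus, and Capella with total return 40.

40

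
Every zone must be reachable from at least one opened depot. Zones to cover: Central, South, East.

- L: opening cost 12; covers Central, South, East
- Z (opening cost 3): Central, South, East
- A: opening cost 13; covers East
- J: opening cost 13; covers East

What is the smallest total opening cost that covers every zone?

3

Z alone covers Central, South, East — every zone.
Total opening cost: 3.
No cover costs less than 3.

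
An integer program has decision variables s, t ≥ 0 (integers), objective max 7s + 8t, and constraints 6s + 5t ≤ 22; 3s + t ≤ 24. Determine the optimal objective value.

32

(s,t)=(0,4): 6·0+5·4=20≤22, 3·0+1·4=4≤24, objective 32.
(s,t)=(1,3): 6·1+5·3=21≤22, 3·1+1·3=6≤24, objective 31.
(s,t)=(0,3): 6·0+5·3=15≤22, 3·0+1·3=3≤24, objective 24.
Maximum is 32 at (s,t)=(0,4).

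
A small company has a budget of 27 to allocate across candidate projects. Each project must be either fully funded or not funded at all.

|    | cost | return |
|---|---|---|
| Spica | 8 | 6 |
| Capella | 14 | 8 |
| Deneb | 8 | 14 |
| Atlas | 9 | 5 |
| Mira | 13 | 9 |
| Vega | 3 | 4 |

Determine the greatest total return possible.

27

Allowing fractional choices, the relaxed optimum would be about 29.5, but projects are indivisible.
Deneb + Mira + Vega: cost 8 + 13 + 3 = 24 ≤ 27, return 14 + 9 + 4 = 27.
Capella + Deneb + Vega: cost 14 + 8 + 3 = 25 ≤ 27, return 8 + 14 + 4 = 26.
Best is Deneb, Mira, and Vega with total return 27.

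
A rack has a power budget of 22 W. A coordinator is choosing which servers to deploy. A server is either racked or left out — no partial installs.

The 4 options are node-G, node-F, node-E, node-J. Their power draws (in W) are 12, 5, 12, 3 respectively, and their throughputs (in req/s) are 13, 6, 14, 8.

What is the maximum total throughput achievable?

node-E + node-J: power draw 12 + 3 = 15 ≤ 22, throughput 14 + 8 = 22.
node-F + node-E + node-J: power draw 5 + 12 + 3 = 20 ≤ 22, throughput 6 + 14 + 8 = 28.
node-G + node-F + node-J: power draw 12 + 5 + 3 = 20 ≤ 22, throughput 13 + 6 + 8 = 27.
Best is node-F, node-E, and node-J with total throughput 28.

28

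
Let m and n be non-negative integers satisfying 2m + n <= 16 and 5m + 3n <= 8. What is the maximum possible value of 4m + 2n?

6

The continuous relaxation peaks at (1.6, 0) with value 6.40; rounding to a feasible lattice point costs some objective.
(m,n)=(1,1) is feasible, giving 6.
(m,n)=(0,2) is feasible, giving 4.
(m,n)=(1,0) is feasible, giving 4.
Maximum is 6 at (m,n)=(1,1).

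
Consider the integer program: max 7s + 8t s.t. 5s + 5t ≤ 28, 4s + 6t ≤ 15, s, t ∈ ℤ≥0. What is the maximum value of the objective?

22

Relaxing integrality, the LP optimum is 26.25 at (s,t) = (3.75, 0), which is not an integer point.
(s,t)=(2,1): 5·2+5·1=15≤28, 4·2+6·1=14≤15, objective 22.
(s,t)=(3,0): 5·3+5·0=15≤28, 4·3+6·0=12≤15, objective 21.
The best lattice point is (2,1), giving 22.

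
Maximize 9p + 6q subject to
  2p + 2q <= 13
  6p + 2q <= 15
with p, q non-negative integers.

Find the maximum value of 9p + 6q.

36

The continuous relaxation peaks at (0.5, 6) with value 40.50; rounding to a feasible lattice point costs some objective.
(p,q)=(0,6) is feasible, giving 36.
(p,q)=(0,5) is feasible, giving 30.
Maximum is 36 at (p,q)=(0,6).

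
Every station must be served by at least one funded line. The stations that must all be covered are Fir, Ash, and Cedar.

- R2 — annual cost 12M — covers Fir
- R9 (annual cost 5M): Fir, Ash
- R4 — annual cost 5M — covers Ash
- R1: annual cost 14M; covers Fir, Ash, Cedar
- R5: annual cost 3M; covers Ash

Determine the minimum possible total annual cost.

This is a weighted set-cover instance.
The greedy cost-per-new-station heuristic would pick R9 and R1 for 19, but a cheaper cover exists.
R1 alone covers Fir, Ash, Cedar — every station.
Total annual cost: 14.
No cover costs less than 14.

14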